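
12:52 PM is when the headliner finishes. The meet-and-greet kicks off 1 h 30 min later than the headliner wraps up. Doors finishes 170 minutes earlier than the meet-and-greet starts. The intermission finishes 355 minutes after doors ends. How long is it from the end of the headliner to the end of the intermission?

The meet-and-greet starts at 12:52 PM + 90 min = 2:22 PM.
Doors ends at 2:22 PM − 170 min = 11:32 AM.
The intermission ends at 11:32 AM + 355 min = 5:27 PM.
From 12:52 PM to 5:27 PM is 275 minutes.

275 minutes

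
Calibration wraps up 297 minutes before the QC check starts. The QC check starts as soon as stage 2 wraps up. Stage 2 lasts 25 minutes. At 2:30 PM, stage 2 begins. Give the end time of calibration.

9:58 AM

Stage 2 ends at 2:30 PM + 25 min = 2:55 PM.
So the QC check starts at 2:55 PM.
Calibration ends at 2:55 PM − 297 min = 9:58 AM.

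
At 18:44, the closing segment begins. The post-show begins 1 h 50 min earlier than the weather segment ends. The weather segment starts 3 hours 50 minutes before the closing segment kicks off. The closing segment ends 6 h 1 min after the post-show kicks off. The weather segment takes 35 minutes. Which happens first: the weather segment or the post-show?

The weather segment starts at 18:44 − 230 min = 14:54.
The weather segment ends at 14:54 + 35 min = 15:29.
The post-show starts at 15:29 − 110 min = 13:39.
The weather segment starts at 14:54 and the post-show starts at 13:39, so the post-show is first.

the post-show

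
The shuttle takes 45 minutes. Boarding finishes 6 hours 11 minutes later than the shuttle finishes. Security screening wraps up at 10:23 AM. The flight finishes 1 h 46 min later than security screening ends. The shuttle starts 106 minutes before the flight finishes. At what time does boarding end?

5:19 PM

The flight ends at 10:23 AM + 106 min = 12:09 PM.
The shuttle starts at 12:09 PM − 106 min = 10:23 AM.
The shuttle ends at 10:23 AM + 45 min = 11:08 AM.
Boarding ends at 11:08 AM + 371 min = 5:19 PM.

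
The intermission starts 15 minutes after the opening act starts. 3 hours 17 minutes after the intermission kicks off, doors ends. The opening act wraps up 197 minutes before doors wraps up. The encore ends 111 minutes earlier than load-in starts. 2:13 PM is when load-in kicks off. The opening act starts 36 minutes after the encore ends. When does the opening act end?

The encore ends at 2:13 PM − 111 min = 12:22 PM.
The opening act starts at 12:22 PM + 36 min = 12:58 PM.
The intermission starts at 12:58 PM + 15 min = 1:13 PM.
Doors ends at 1:13 PM + 197 min = 4:30 PM.
The opening act ends at 4:30 PM − 197 min = 1:13 PM.

1:13 PM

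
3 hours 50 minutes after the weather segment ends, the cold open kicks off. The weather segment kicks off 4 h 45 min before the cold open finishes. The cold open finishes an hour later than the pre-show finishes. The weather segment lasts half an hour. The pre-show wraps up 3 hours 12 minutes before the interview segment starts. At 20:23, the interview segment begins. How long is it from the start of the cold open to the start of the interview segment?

2 h 37 min

The pre-show ends at 20:23 − 192 min = 17:11.
The cold open ends at 17:11 + 60 min = 18:11.
The weather segment starts at 18:11 − 285 min = 13:26.
The weather segment ends at 13:26 + 30 min = 13:56.
The cold open starts at 13:56 + 230 min = 17:46.
From 17:46 to 20:23 is 2 h 37 min.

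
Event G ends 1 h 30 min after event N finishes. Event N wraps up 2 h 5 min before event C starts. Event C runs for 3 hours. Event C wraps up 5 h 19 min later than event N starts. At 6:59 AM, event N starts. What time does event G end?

8:43 AM

Event C ends at 6:59 AM + 319 min = 12:18 PM.
Event C starts at 12:18 PM − 180 min = 9:18 AM.
Event N ends at 9:18 AM − 125 min = 7:13 AM.
Event G ends at 7:13 AM + 90 min = 8:43 AM.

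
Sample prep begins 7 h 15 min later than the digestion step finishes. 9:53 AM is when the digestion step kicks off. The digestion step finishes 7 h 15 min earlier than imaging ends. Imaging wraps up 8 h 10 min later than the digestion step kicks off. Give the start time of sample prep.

Imaging ends at 9:53 AM + 490 min = 6:03 PM.
The digestion step ends at 6:03 PM − 435 min = 10:48 AM.
Sample prep starts at 10:48 AM + 435 min = 6:03 PM.

6:03 PM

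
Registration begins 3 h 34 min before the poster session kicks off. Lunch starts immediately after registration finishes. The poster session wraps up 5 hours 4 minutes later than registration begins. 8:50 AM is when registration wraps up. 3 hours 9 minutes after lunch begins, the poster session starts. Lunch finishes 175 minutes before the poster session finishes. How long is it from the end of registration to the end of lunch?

Lunch starts at 8:50 AM.
The poster session starts at 8:50 AM + 189 min = 11:59 AM.
Registration starts at 11:59 AM − 214 min = 8:25 AM.
The poster session ends at 8:25 AM + 304 min = 1:29 PM.
Lunch ends at 1:29 PM − 175 min = 10:34 AM.
From 8:50 AM to 10:34 AM is 1 hour 44 minutes.

1 hour 44 minutes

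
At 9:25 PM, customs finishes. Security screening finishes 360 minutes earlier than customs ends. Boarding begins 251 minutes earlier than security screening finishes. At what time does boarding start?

11:14 AM

Security screening ends at 9:25 PM − 360 min = 3:25 PM.
Boarding starts at 3:25 PM − 251 min = 11:14 AM.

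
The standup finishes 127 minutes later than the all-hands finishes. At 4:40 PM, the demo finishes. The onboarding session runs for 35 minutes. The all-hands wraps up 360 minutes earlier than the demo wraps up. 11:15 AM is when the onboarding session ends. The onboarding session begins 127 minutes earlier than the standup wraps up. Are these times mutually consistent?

Yes

The all-hands ends at 4:40 PM − 360 min = 10:40 AM.
The standup ends at 10:40 AM + 127 min = 12:47 PM.
The onboarding session starts at 12:47 PM − 127 min = 10:40 AM.
The onboarding session ends at 10:40 AM + 35 min = 11:15 AM.
That matches the stated 11:15 AM, so the schedule is consistent.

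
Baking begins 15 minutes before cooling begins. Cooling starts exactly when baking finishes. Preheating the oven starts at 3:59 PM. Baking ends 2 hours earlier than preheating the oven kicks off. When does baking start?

Baking ends at 3:59 PM − 120 min = 1:59 PM.
So cooling starts at 1:59 PM.
Baking starts at 1:59 PM − 15 min = 1:44 PM.

1:44 PM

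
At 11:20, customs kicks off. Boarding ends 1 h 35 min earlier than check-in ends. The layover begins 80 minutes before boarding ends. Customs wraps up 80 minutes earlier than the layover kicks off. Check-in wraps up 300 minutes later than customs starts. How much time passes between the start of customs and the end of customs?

45 minutes

Check-in ends at 11:20 + 300 min = 16:20.
Boarding ends at 16:20 − 95 min = 14:45.
The layover starts at 14:45 − 80 min = 13:25.
Customs ends at 13:25 − 80 min = 12:05.
From 11:20 to 12:05 is 45 minutes.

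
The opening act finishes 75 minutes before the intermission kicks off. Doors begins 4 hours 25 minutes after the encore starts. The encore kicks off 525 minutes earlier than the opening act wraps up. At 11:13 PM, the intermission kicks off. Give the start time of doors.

The opening act ends at 11:13 PM − 75 min = 9:58 PM.
The encore starts at 9:58 PM − 525 min = 1:13 PM.
Doors starts at 1:13 PM + 265 min = 5:38 PM.

5:38 PM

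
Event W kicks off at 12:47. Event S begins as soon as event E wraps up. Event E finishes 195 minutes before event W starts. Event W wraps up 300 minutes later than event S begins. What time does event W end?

Event E ends at 12:47 − 195 min = 09:32.
So event S starts at 09:32.
Event W ends at 09:32 + 300 min = 14:32.

14:32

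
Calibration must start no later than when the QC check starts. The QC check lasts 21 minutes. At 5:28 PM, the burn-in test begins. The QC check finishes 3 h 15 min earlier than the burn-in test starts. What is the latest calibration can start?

1:52 PM

The QC check ends at 5:28 PM − 195 min = 2:13 PM.
The QC check starts at 2:13 PM − 21 min = 1:52 PM.
Calibration is bounded by the QC check, so the latest it can start is 1:52 PM.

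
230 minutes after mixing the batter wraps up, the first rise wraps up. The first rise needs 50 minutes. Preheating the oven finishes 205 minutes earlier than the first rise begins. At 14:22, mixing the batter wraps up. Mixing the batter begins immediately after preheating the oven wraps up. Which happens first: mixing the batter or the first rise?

mixing the batter

The first rise ends at 14:22 + 230 min = 18:12.
The first rise starts at 18:12 − 50 min = 17:22.
Preheating the oven ends at 17:22 − 205 min = 13:57.
So mixing the batter starts at 13:57.
Mixing the batter starts at 13:57 and the first rise starts at 17:22, so mixing the batter is first.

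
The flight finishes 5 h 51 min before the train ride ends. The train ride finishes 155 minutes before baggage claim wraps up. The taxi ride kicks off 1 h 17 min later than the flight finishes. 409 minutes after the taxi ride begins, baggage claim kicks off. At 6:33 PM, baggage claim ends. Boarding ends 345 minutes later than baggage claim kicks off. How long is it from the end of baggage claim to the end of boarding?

The train ride ends at 6:33 PM − 155 min = 3:58 PM.
The flight ends at 3:58 PM − 351 min = 10:07 AM.
The taxi ride starts at 10:07 AM + 77 min = 11:24 AM.
Baggage claim starts at 11:24 AM + 409 min = 6:13 PM.
Boarding ends at 6:13 PM + 345 min = 11:58 PM.
From 6:33 PM to 11:58 PM is 5 h 25 min.

5 h 25 min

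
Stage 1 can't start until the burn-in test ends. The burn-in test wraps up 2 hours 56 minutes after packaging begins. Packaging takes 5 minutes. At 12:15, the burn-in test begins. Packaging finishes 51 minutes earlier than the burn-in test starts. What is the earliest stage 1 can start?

14:15

Packaging ends at 12:15 − 51 min = 11:24.
Packaging starts at 11:24 − 5 min = 11:19.
The burn-in test ends at 11:19 + 176 min = 14:15.
Stage 1 is bounded by the burn-in test, so the earliest it can start is 14:15.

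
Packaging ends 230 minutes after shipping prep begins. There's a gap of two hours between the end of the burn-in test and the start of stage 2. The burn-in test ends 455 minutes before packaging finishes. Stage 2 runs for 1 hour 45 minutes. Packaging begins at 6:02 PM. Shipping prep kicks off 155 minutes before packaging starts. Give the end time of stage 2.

3:27 PM

Shipping prep starts at 6:02 PM − 155 min = 3:27 PM.
Packaging ends at 3:27 PM + 230 min = 7:17 PM.
The burn-in test ends at 7:17 PM − 455 min = 11:42 AM.
Stage 2 starts at 11:42 AM + 120 min = 1:42 PM.
Stage 2 ends at 1:42 PM + 105 min = 3:27 PM.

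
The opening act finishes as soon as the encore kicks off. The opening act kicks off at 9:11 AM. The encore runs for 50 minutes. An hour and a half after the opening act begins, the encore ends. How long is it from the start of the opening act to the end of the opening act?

40 minutes

The encore ends at 9:11 AM + 90 min = 10:41 AM.
The encore starts at 10:41 AM − 50 min = 9:51 AM.
So the opening act ends at 9:51 AM.
From 9:11 AM to 9:51 AM is 40 minutes.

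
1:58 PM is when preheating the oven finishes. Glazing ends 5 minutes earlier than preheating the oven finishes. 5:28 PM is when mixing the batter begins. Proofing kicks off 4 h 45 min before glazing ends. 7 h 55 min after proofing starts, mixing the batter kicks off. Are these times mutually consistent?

No

Glazing ends at 1:58 PM − 5 min = 1:53 PM.
Proofing starts at 1:53 PM − 285 min = 9:08 AM.
Mixing the batter starts at 9:08 AM + 475 min = 5:03 PM.
But mixing the batter is also said to start at 5:28 PM — a 25-minute conflict.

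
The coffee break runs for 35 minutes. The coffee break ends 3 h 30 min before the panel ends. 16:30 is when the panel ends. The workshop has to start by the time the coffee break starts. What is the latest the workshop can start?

The coffee break ends at 16:30 − 210 min = 13:00.
The coffee break starts at 13:00 − 35 min = 12:25.
The workshop is bounded by the coffee break, so the latest it can start is 12:25.

12:25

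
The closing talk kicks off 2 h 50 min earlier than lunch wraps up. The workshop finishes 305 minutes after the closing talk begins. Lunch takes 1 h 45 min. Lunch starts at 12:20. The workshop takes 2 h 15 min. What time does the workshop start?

Lunch ends at 12:20 + 105 min = 14:05.
The closing talk starts at 14:05 − 170 min = 11:15.
The workshop ends at 11:15 + 305 min = 16:20.
The workshop starts at 16:20 − 135 min = 14:05.

14:05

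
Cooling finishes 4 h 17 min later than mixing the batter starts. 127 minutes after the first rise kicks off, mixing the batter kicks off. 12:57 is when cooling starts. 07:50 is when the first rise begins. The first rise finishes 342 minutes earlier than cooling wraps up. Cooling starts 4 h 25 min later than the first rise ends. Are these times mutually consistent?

Mixing the batter starts at 07:50 + 127 min = 09:57.
Cooling ends at 09:57 + 257 min = 14:14.
The first rise ends at 14:14 − 342 min = 08:32.
Cooling starts at 08:32 + 265 min = 12:57.
That matches the stated 12:57, so the schedule is consistent.

Yes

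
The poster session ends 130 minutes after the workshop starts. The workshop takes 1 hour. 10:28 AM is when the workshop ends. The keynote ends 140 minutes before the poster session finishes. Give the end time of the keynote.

9:18 AM

The workshop starts at 10:28 AM − 60 min = 9:28 AM.
The poster session ends at 9:28 AM + 130 min = 11:38 AM.
The keynote ends at 11:38 AM − 140 min = 9:18 AM.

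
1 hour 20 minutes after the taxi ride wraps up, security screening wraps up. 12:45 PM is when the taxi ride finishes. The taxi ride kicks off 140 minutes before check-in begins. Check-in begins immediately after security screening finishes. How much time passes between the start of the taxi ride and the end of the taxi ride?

60 minutes

Security screening ends at 12:45 PM + 80 min = 2:05 PM.
So check-in starts at 2:05 PM.
The taxi ride starts at 2:05 PM − 140 min = 11:45 AM.
From 11:45 AM to 12:45 PM is 60 minutes.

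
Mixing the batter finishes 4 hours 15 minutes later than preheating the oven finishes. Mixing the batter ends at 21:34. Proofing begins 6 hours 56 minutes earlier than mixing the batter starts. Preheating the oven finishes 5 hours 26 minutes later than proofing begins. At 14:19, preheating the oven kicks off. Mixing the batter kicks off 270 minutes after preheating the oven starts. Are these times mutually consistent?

Yes

Mixing the batter starts at 14:19 + 270 min = 18:49.
Proofing starts at 18:49 − 416 min = 11:53.
Preheating the oven ends at 11:53 + 326 min = 17:19.
Mixing the batter ends at 17:19 + 255 min = 21:34.
That matches the stated 21:34, so the schedule is consistent.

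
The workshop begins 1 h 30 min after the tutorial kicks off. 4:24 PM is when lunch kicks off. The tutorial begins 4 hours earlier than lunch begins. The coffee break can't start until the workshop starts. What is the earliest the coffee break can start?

1:54 PM

The tutorial starts at 4:24 PM − 240 min = 12:24 PM.
The workshop starts at 12:24 PM + 90 min = 1:54 PM.
The coffee break is bounded by the workshop, so the earliest it can start is 1:54 PM.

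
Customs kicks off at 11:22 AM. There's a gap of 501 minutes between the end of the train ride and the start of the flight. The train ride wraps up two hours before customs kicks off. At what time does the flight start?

5:43 PM

The train ride ends at 11:22 AM − 120 min = 9:22 AM.
The flight starts at 9:22 AM + 501 min = 5:43 PM.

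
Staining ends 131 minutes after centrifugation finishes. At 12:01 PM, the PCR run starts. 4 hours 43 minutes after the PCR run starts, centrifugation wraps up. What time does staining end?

6:55 PM

Centrifugation ends at 12:01 PM + 283 min = 4:44 PM.
Staining ends at 4:44 PM + 131 min = 6:55 PM.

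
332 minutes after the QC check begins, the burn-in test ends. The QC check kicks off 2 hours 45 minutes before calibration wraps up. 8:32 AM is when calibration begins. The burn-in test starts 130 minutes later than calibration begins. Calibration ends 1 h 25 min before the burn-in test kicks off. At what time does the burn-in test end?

The burn-in test starts at 8:32 AM + 130 min = 10:42 AM.
Calibration ends at 10:42 AM − 85 min = 9:17 AM.
The QC check starts at 9:17 AM − 165 min = 6:32 AM.
The burn-in test ends at 6:32 AM + 332 min = 12:04 PM.

12:04 PM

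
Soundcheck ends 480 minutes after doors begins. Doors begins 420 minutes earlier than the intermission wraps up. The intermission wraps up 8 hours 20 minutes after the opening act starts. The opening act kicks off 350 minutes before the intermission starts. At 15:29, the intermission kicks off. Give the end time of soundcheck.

18:59

The opening act starts at 15:29 − 350 min = 09:39.
The intermission ends at 09:39 + 500 min = 17:59.
Doors starts at 17:59 − 420 min = 10:59.
Soundcheck ends at 10:59 + 480 min = 18:59.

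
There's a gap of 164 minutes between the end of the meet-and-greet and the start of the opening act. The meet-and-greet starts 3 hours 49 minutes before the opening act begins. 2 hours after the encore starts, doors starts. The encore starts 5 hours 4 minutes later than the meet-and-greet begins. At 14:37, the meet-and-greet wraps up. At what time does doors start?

20:36

The opening act starts at 14:37 + 164 min = 17:21.
The meet-and-greet starts at 17:21 − 229 min = 13:32.
The encore starts at 13:32 + 304 min = 18:36.
Doors starts at 18:36 + 120 min = 20:36.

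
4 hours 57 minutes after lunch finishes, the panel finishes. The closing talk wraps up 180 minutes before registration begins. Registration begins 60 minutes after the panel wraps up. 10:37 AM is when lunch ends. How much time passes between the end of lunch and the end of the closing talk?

2 h 57 min

The panel ends at 10:37 AM + 297 min = 3:34 PM.
Registration starts at 3:34 PM + 60 min = 4:34 PM.
The closing talk ends at 4:34 PM − 180 min = 1:34 PM.
From 10:37 AM to 1:34 PM is 2 h 57 min.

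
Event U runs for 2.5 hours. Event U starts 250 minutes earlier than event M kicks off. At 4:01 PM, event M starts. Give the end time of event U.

2:21 PM

Event U starts at 4:01 PM − 250 min = 11:51 AM.
Event U ends at 11:51 AM + 150 min = 2:21 PM.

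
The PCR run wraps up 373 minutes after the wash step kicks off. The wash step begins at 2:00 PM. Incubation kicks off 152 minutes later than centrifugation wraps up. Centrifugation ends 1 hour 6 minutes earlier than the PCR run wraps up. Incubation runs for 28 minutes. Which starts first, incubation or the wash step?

the wash step

The PCR run ends at 2:00 PM + 373 min = 8:13 PM.
Centrifugation ends at 8:13 PM − 66 min = 7:07 PM.
Incubation starts at 7:07 PM + 152 min = 9:39 PM.
Incubation starts at 9:39 PM and the wash step starts at 2:00 PM, so the wash step is first.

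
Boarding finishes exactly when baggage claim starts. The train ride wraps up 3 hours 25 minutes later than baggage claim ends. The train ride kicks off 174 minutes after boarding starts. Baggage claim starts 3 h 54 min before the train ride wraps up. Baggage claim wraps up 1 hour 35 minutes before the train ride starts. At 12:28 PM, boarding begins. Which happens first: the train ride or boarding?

boarding

The train ride starts at 12:28 PM + 174 min = 3:22 PM.
The train ride starts at 3:22 PM and boarding starts at 12:28 PM, so boarding is first.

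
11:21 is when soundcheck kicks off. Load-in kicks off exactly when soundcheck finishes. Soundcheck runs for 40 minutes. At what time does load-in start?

Soundcheck ends at 11:21 + 40 min = 12:01.
So load-in starts at 12:01.

12:01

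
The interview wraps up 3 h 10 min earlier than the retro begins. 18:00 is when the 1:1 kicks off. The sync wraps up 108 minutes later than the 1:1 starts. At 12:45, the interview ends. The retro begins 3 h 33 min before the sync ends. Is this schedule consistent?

The sync ends at 18:00 + 108 min = 19:48.
The retro starts at 19:48 − 213 min = 16:15.
The interview ends at 16:15 − 190 min = 13:05.
But the interview is also said to end at 12:45 — a 20-minute conflict.

No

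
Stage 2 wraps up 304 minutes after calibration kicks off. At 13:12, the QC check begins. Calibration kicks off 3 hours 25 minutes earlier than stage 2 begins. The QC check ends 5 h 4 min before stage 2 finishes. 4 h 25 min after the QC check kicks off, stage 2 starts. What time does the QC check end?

14:12

Stage 2 starts at 13:12 + 265 min = 17:37.
Calibration starts at 17:37 − 205 min = 14:12.
Stage 2 ends at 14:12 + 304 min = 19:16.
The QC check ends at 19:16 − 304 min = 14:12.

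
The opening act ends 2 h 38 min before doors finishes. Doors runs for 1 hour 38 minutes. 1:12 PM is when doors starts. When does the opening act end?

Doors ends at 1:12 PM + 98 min = 2:50 PM.
The opening act ends at 2:50 PM − 158 min = 12:12 PM.

12:12 PM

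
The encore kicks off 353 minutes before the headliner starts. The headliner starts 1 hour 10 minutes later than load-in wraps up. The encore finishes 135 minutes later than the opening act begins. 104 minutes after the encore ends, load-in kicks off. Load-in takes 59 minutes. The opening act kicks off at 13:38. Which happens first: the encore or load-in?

the encore

The encore ends at 13:38 + 135 min = 15:53.
Load-in starts at 15:53 + 104 min = 17:37.
Load-in ends at 17:37 + 59 min = 18:36.
The headliner starts at 18:36 + 70 min = 19:46.
The encore starts at 19:46 − 353 min = 13:53.
The encore starts at 13:53 and load-in starts at 17:37, so the encore is first.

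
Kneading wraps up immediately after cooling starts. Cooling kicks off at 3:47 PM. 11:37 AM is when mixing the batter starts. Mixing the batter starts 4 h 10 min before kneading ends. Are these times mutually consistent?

Kneading ends at 3:47 PM.
Mixing the batter starts at 3:47 PM − 250 min = 11:37 AM.
That matches the stated 11:37 AM, so the schedule is consistent.

Yes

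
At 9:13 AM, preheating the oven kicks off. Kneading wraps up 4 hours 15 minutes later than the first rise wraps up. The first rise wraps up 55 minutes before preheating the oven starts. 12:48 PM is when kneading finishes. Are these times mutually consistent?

No

The first rise ends at 9:13 AM − 55 min = 8:18 AM.
Kneading ends at 8:18 AM + 255 min = 12:33 PM.
But kneading is also said to end at 12:48 PM — a 15-minute conflict.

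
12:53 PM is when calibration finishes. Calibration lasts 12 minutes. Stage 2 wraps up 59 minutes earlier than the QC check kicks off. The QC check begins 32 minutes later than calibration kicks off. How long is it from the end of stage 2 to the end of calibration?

Calibration starts at 12:53 PM − 12 min = 12:41 PM.
The QC check starts at 12:41 PM + 32 min = 1:13 PM.
Stage 2 ends at 1:13 PM − 59 min = 12:14 PM.
From 12:14 PM to 12:53 PM is 39 minutes.

39 minutes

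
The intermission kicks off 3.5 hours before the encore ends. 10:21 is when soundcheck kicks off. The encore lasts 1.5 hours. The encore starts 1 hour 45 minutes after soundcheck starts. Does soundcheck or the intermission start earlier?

The encore starts at 10:21 + 105 min = 12:06.
The encore ends at 12:06 + 90 min = 13:36.
The intermission starts at 13:36 − 210 min = 10:06.
Soundcheck starts at 10:21 and the intermission starts at 10:06, so the intermission is first.

the intermission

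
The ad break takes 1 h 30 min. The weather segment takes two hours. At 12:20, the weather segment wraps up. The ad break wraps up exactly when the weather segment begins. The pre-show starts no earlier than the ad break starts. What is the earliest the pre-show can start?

The weather segment starts at 12:20 − 120 min = 10:20.
So the ad break ends at 10:20.
The ad break starts at 10:20 − 90 min = 08:50.
The pre-show is bounded by the ad break, so the earliest it can start is 08:50.

08:50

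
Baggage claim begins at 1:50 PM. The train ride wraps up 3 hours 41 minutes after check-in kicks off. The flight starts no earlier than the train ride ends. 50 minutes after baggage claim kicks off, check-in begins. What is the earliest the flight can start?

6:21 PM

Check-in starts at 1:50 PM + 50 min = 2:40 PM.
The train ride ends at 2:40 PM + 221 min = 6:21 PM.
The flight is bounded by the train ride, so the earliest it can start is 6:21 PM.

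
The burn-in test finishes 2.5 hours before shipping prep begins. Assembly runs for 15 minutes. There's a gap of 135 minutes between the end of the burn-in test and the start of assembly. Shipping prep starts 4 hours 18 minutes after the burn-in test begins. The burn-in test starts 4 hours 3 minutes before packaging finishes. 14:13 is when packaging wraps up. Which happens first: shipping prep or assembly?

assembly

The burn-in test starts at 14:13 − 243 min = 10:10.
Shipping prep starts at 10:10 + 258 min = 14:28.
The burn-in test ends at 14:28 − 150 min = 11:58.
Assembly starts at 11:58 + 135 min = 14:13.
Shipping prep starts at 14:28 and assembly starts at 14:13, so assembly is first.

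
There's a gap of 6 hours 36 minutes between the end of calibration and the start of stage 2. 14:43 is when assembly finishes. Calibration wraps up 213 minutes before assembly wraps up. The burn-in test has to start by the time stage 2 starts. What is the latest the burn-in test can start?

17:46

Calibration ends at 14:43 − 213 min = 11:10.
Stage 2 starts at 11:10 + 396 min = 17:46.
The burn-in test is bounded by stage 2, so the latest it can start is 17:46.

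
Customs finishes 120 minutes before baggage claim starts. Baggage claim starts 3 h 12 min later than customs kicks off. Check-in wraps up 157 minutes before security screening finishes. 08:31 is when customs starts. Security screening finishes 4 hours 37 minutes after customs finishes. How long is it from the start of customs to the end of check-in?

3 hours 12 minutes

Baggage claim starts at 08:31 + 192 min = 11:43.
Customs ends at 11:43 − 120 min = 09:43.
Security screening ends at 09:43 + 277 min = 14:20.
Check-in ends at 14:20 − 157 min = 11:43.
From 08:31 to 11:43 is 3 hours 12 minutes.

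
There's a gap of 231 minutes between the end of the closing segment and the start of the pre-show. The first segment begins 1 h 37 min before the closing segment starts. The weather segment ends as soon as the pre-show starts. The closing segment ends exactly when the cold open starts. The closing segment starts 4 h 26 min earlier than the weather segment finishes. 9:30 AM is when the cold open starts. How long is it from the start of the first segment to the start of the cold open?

The closing segment ends at 9:30 AM.
The pre-show starts at 9:30 AM + 231 min = 1:21 PM.
So the weather segment ends at 1:21 PM.
The closing segment starts at 1:21 PM − 266 min = 8:55 AM.
The first segment starts at 8:55 AM − 97 min = 7:18 AM.
From 7:18 AM to 9:30 AM is 2 h 12 min.

2 h 12 min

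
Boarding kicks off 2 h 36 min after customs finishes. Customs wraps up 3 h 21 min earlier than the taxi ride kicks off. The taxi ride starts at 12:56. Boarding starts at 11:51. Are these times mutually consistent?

Customs ends at 12:56 − 201 min = 09:35.
Boarding starts at 09:35 + 156 min = 12:11.
But boarding is also said to start at 11:51 — a 20-minute conflict.

No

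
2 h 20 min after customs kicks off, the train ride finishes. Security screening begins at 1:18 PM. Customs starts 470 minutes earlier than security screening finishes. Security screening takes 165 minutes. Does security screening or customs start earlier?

customs

Security screening ends at 1:18 PM + 165 min = 4:03 PM.
Customs starts at 4:03 PM − 470 min = 8:13 AM.
Security screening starts at 1:18 PM and customs starts at 8:13 AM, so customs is first.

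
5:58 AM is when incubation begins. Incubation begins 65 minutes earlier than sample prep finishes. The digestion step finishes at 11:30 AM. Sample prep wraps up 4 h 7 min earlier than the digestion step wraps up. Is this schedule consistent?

Sample prep ends at 11:30 AM − 247 min = 7:23 AM.
Incubation starts at 7:23 AM − 65 min = 6:18 AM.
But incubation is also said to start at 5:58 AM — a 20-minute conflict.

No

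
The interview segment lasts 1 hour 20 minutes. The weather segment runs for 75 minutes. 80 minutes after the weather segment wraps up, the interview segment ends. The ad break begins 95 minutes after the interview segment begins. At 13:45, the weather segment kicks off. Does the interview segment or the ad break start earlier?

the interview segment

The weather segment ends at 13:45 + 75 min = 15:00.
The interview segment ends at 15:00 + 80 min = 16:20.
The interview segment starts at 16:20 − 80 min = 15:00.
The ad break starts at 15:00 + 95 min = 16:35.
The interview segment starts at 15:00 and the ad break starts at 16:35, so the interview segment is first.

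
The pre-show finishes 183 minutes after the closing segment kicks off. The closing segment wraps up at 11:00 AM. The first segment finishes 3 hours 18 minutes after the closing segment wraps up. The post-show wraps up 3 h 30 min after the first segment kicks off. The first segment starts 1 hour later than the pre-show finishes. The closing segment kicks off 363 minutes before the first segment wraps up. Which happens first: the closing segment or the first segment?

The first segment ends at 11:00 AM + 198 min = 2:18 PM.
The closing segment starts at 2:18 PM − 363 min = 8:15 AM.
The pre-show ends at 8:15 AM + 183 min = 11:18 AM.
The first segment starts at 11:18 AM + 60 min = 12:18 PM.
The closing segment starts at 8:15 AM and the first segment starts at 12:18 PM, so the closing segment is first.

the closing segment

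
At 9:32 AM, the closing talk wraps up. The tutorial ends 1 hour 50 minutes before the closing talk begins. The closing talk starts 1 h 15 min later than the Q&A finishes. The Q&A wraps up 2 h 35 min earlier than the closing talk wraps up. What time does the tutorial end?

6:22 AM

The Q&A ends at 9:32 AM − 155 min = 6:57 AM.
The closing talk starts at 6:57 AM + 75 min = 8:12 AM.
The tutorial ends at 8:12 AM − 110 min = 6:22 AM.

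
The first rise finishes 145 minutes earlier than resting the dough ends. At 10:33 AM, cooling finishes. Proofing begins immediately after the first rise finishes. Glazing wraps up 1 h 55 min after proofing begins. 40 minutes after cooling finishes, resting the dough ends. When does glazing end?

Resting the dough ends at 10:33 AM + 40 min = 11:13 AM.
The first rise ends at 11:13 AM − 145 min = 8:48 AM.
So proofing starts at 8:48 AM.
Glazing ends at 8:48 AM + 115 min = 10:43 AM.

10:43 AM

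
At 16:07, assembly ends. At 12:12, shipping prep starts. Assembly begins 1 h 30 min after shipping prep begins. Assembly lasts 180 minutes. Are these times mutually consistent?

No

Assembly starts at 12:12 + 90 min = 13:42.
Assembly ends at 13:42 + 180 min = 16:42.
But assembly is also said to end at 16:07 — a 35-minute conflict.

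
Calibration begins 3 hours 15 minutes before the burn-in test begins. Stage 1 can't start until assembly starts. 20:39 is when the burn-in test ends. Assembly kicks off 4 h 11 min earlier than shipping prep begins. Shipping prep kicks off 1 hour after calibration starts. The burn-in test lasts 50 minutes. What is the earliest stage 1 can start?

The burn-in test starts at 20:39 − 50 min = 19:49.
Calibration starts at 19:49 − 195 min = 16:34.
Shipping prep starts at 16:34 + 60 min = 17:34.
Assembly starts at 17:34 − 251 min = 13:23.
Stage 1 is bounded by assembly, so the earliest it can start is 13:23.

13:23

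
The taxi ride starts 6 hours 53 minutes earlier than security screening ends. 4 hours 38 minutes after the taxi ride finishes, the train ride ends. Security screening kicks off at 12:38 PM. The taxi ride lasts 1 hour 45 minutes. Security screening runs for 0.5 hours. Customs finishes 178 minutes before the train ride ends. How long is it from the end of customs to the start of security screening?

2 hours 58 minutes

Security screening ends at 12:38 PM + 30 min = 1:08 PM.
The taxi ride starts at 1:08 PM − 413 min = 6:15 AM.
The taxi ride ends at 6:15 AM + 105 min = 8:00 AM.
The train ride ends at 8:00 AM + 278 min = 12:38 PM.
Customs ends at 12:38 PM − 178 min = 9:40 AM.
From 9:40 AM to 12:38 PM is 2 hours 58 minutes.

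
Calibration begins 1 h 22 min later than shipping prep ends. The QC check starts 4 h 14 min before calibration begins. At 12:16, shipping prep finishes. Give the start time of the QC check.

09:24

Calibration starts at 12:16 + 82 min = 13:38.
The QC check starts at 13:38 − 254 min = 09:24.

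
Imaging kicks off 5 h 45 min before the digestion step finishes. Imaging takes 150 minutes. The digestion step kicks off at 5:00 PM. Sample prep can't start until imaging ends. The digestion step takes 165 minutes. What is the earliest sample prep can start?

The digestion step ends at 5:00 PM + 165 min = 7:45 PM.
Imaging starts at 7:45 PM − 345 min = 2:00 PM.
Imaging ends at 2:00 PM + 150 min = 4:30 PM.
Sample prep is bounded by imaging, so the earliest it can start is 4:30 PM.

4:30 PM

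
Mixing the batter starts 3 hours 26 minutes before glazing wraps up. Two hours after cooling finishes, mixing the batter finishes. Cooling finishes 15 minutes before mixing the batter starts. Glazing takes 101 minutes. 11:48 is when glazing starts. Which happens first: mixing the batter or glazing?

mixing the batter

Glazing ends at 11:48 + 101 min = 13:29.
Mixing the batter starts at 13:29 − 206 min = 10:03.
Mixing the batter starts at 10:03 and glazing starts at 11:48, so mixing the batter is first.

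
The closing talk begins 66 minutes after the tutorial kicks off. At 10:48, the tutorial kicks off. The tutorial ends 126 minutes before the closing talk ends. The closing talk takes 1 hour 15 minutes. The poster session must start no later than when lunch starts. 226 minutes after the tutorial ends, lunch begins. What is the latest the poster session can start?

The closing talk starts at 10:48 + 66 min = 11:54.
The closing talk ends at 11:54 + 75 min = 13:09.
The tutorial ends at 13:09 − 126 min = 11:03.
Lunch starts at 11:03 + 226 min = 14:49.
The poster session is bounded by lunch, so the latest it can start is 14:49.

14:49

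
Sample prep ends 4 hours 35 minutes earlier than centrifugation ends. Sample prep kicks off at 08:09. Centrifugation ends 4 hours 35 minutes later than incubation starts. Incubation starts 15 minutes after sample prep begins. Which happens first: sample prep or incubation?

sample prep

Incubation starts at 08:09 + 15 min = 08:24.
Sample prep starts at 08:09 and incubation starts at 08:24, so sample prep is first.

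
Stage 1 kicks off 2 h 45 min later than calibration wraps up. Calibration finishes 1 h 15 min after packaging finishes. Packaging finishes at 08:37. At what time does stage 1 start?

Calibration ends at 08:37 + 75 min = 09:52.
Stage 1 starts at 09:52 + 165 min = 12:37.

12:37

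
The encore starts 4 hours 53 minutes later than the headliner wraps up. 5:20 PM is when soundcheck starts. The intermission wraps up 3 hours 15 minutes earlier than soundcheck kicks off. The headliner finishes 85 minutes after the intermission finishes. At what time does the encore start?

The intermission ends at 5:20 PM − 195 min = 2:05 PM.
The headliner ends at 2:05 PM + 85 min = 3:30 PM.
The encore starts at 3:30 PM + 293 min = 8:23 PM.

8:23 PM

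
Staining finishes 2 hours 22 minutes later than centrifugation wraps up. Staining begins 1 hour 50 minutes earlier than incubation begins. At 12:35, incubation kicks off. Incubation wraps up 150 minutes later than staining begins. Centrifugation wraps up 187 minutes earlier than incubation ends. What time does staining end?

12:30

Staining starts at 12:35 − 110 min = 10:45.
Incubation ends at 10:45 + 150 min = 13:15.
Centrifugation ends at 13:15 − 187 min = 10:08.
Staining ends at 10:08 + 142 min = 12:30.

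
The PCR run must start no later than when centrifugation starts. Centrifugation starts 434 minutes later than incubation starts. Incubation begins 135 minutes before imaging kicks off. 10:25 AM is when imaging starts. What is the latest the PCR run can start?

3:24 PM

Incubation starts at 10:25 AM − 135 min = 8:10 AM.
Centrifugation starts at 8:10 AM + 434 min = 3:24 PM.
The PCR run is bounded by centrifugation, so the latest it can start is 3:24 PM.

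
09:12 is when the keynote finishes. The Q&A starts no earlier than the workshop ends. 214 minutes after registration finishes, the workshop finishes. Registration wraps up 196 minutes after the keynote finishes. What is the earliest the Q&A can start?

16:02

Registration ends at 09:12 + 196 min = 12:28.
The workshop ends at 12:28 + 214 min = 16:02.
The Q&A is bounded by the workshop, so the earliest it can start is 16:02.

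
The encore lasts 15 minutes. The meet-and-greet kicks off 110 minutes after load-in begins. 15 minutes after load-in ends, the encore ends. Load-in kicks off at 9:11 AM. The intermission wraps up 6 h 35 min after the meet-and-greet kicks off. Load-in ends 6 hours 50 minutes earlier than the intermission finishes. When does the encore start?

The meet-and-greet starts at 9:11 AM + 110 min = 11:01 AM.
The intermission ends at 11:01 AM + 395 min = 5:36 PM.
Load-in ends at 5:36 PM − 410 min = 10:46 AM.
The encore ends at 10:46 AM + 15 min = 11:01 AM.
The encore starts at 11:01 AM − 15 min = 10:46 AM.

10:46 AM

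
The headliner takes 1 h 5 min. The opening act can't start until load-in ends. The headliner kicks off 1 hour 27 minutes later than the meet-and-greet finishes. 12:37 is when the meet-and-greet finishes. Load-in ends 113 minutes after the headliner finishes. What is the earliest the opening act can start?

17:02

The headliner starts at 12:37 + 87 min = 14:04.
The headliner ends at 14:04 + 65 min = 15:09.
Load-in ends at 15:09 + 113 min = 17:02.
The opening act is bounded by load-in, so the earliest it can start is 17:02.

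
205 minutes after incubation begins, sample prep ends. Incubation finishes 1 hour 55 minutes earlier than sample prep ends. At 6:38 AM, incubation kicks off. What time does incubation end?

Sample prep ends at 6:38 AM + 205 min = 10:03 AM.
Incubation ends at 10:03 AM − 115 min = 8:08 AM.

8:08 AM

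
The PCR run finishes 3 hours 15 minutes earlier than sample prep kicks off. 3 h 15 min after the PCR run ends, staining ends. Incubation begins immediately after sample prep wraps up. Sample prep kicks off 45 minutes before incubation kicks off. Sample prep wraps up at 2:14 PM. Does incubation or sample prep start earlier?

sample prep

Incubation starts at 2:14 PM.
Sample prep starts at 2:14 PM − 45 min = 1:29 PM.
Incubation starts at 2:14 PM and sample prep starts at 1:29 PM, so sample prep is first.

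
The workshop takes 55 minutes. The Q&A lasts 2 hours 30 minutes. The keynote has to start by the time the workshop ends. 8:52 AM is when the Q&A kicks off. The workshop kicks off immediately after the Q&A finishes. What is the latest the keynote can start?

The Q&A ends at 8:52 AM + 150 min = 11:22 AM.
So the workshop starts at 11:22 AM.
The workshop ends at 11:22 AM + 55 min = 12:17 PM.
The keynote is bounded by the workshop, so the latest it can start is 12:17 PM.

12:17 PM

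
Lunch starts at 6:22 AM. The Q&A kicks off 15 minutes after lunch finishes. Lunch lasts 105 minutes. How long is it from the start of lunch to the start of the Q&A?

Lunch ends at 6:22 AM + 105 min = 8:07 AM.
The Q&A starts at 8:07 AM + 15 min = 8:22 AM.
From 6:22 AM to 8:22 AM is 120 minutes.

120 minutes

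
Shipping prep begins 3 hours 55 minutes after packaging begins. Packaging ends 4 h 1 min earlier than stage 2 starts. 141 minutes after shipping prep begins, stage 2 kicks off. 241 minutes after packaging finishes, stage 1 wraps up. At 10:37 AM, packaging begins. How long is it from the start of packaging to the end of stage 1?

6 h 16 min

Shipping prep starts at 10:37 AM + 235 min = 2:32 PM.
Stage 2 starts at 2:32 PM + 141 min = 4:53 PM.
Packaging ends at 4:53 PM − 241 min = 12:52 PM.
Stage 1 ends at 12:52 PM + 241 min = 4:53 PM.
From 10:37 AM to 4:53 PM is 6 h 16 min.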